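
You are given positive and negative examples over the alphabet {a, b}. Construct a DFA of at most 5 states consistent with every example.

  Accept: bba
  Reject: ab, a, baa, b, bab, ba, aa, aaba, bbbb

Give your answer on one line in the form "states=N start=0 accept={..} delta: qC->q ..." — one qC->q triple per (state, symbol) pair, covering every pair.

Fold the examples into a partial DFA from state 0: repeatedly fix the first undefined (state, symbol) met by the shortest-then-alphabetical prefix, trying targets in increasing order and rejecting any under which an Accept and a Reject string meet in one state with the same remainder; add a state when all current targets are rejected. Accepting states are where Accept strings end.
a: 0a undefined. 0a->0: ok.
b: 0b undefined. 0b->0: no, bba/ab meet in 0. Open state 1: 0b->1.
ba: 1a undefined. 1a->0: ok.
bb: 1b undefined. 1b->0: no, bba/a meet in 0. 1b->1: no, bba/a meet in 0. Open state 2: 1b->2.
bba: 2a undefined. 2a->0: no, bba/a meet in 0. 2a->1: no, bba/ab meet in 1. 2a->2: ok.
bbb: 2b undefined. 2b->0: ok.
All examples now run through 3 states with every (state, symbol) defined. Accept strings end in {2}, Reject strings end in {0,1}; accept={2}.

states=3 start=0 accept={2} delta: 0a->0 0b->1 1a->0 1b->2 2a->2 2b->0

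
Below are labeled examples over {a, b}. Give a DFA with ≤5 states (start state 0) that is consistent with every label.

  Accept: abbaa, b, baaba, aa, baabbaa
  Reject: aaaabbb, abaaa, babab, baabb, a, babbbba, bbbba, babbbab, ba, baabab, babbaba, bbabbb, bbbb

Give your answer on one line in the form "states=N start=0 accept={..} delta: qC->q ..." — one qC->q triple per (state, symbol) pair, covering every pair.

states=5 start=0 accept={0,2} delta: 0a->1 0b->2 1a->0 1b->0 2a->3 2b->3 3a->2 3b->4 4a->3 4b->4

Grow the machine one transition at a time. Run the examples from 0; the earliest place one falls off (shortest prefix, ties alphabetical) gets sent to the lowest-numbered state that keeps every Accept/Reject pair distinguishable — a pair clashes when both reach the same state with identical unread suffix — and to a fresh state only if none does.
a: 0a undefined. 0a->0: no, aa/a meet in 0. Open state 1: 0a->1.
b: 0b undefined. 0b->0: no, b/bbbb meet in 0. 0b->1: no, b/a meet in 1. Open state 2: 0b->2.
aa: 1a undefined. 1a->0: ok.
ab: 1b undefined. 1b->0: ok.
ba: 2a undefined. 2a->0: no, abbaa/abaaa meet in 1. 2a->1: no, abbaa/babab meet in 0. 2a->2: no, abbaa/ba meet in 2. Open state 3: 2a->3.
bb: 2b undefined. 2b->0: no, b/aaaabbb meet in 2. 2b->1: no, b/bbbb meet in 2. 2b->2: no, b/aaaabbb meet in 2. 2b->3: ok.
baa: 3a undefined. 3a->0: no, baaba/baabb meet in 3. 3a->1: no, abbaa/abaaa meet in 1. 3a->2: ok.
bab: 3b undefined. 3b->0: no, abbaa/bbabbb meet in 2. 3b->1: no, abbaa/babab meet in 2. 3b->2: no, abbaa/aaaabbb meet in 2. 3b->3: no, abbaa/babbbba meet in 2. Open state 4: 3b->4.
baba: 4a undefined. 4a->0: no, abbaa/babab meet in 2. 4a->1: no, aa/babab meet in 0. 4a->2: no, baabbaa/babab meet in 3. 4a->3: ok.
babb: 4b undefined. 4b->0: no, abbaa/babbbba meet in 2. 4b->1: no, aa/bbbba meet in 0. 4b->2: no, abbaa/bbabbb meet in 2. 4b->3: no, abbaa/babbbba meet in 2. 4b->4: ok.
All examples now run through 5 states with every (state, symbol) defined. Accept strings end in {0,2}, Reject strings end in {1,3,4}; accept={0,2}.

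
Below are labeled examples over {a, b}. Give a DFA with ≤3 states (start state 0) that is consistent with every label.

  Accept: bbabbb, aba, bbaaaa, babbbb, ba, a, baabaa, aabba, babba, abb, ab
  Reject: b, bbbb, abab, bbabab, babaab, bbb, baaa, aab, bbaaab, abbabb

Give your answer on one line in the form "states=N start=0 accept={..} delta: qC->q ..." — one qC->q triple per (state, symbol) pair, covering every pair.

states=3 start=0 accept={1,2} delta: 0a->1 0b->0 1a->2 1b->1 2a->0 2b->0

Fold the examples into a partial DFA from state 0: repeatedly fix the first undefined (state, symbol) met by the shortest-then-alphabetical prefix, trying targets in increasing order and rejecting any under which an Accept and a Reject string meet in one state with the same remainder; add a state when all current targets are rejected. Accepting states are where Accept strings end.
a: 0a undefined. 0a->0: no, ab/b meet in 0 with "b" left. Open state 1: 0a->1.
b: 0b undefined. 0b->0: ok.
aa: 1a undefined. 1a->0: no, bbaaaa/b meet in 0. 1a->1: no, bbaaaa/baaa meet in 1. Open state 2: 1a->2.
ab: 1b undefined. 1b->0: no, bbabbb/b meet in 0. 1b->1: ok.
aab: 2b undefined. 2b->0: ok.
baaa: 2a undefined. 2a->0: ok.
All examples now run through 3 states with every (state, symbol) defined. Accept strings end in {1,2}, Reject strings end in {0}; accept={1,2}.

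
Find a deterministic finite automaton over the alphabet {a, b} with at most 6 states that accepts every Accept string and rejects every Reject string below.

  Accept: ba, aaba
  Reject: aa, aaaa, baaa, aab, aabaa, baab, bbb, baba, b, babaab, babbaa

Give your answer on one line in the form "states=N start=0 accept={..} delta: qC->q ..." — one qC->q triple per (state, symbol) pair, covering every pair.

Fold the examples into a partial DFA from state 0: repeatedly fix the first undefined (state, symbol) met by the shortest-then-alphabetical prefix, trying targets in increasing order and rejecting any under which an Accept and a Reject string meet in one state with the same remainder; add a state when all current targets are rejected. Accepting states are where Accept strings end.
a: 0a undefined. 0a->0: ok.
b: 0b undefined. 0b->0: no, ba/aa meet in 0. Open state 1: 0b->1.
ba: 1a undefined. 1a->0: no, ba/aa meet in 0. 1a->1: no, ba/baaa meet in 1. Open state 2: 1a->2.
bb: 1b undefined. 1b->0: ok.
baa: 2a undefined. 2a->0: ok.
bab: 2b undefined. 2b->0: ok.
All examples now run through 3 states with every (state, symbol) defined. Accept strings end in {2}, Reject strings end in {0,1}; accept={2}.

states=3 start=0 accept={2} delta: 0a->0 0b->1 1a->2 1b->0 2a->0 2b->0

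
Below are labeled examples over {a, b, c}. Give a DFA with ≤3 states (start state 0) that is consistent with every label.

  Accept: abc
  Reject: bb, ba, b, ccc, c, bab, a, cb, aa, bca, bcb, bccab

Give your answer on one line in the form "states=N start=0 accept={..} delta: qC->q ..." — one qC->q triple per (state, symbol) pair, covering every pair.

states=3 start=0 accept={2} delta: 0a->0 0b->1 0c->0 1a->0 1b->0 1c->2 2a->0 2b->0 2c->0

State merging on the prefix tree: take the shortest (then alphabetical) example prefix whose next move is undefined and point that move at state 0, else 1, else 2, ...; a target is out if some Accept/Reject pair would then sit in one state with the same input left (inseparable). If every existing state is out, open a new one.
a: 0a undefined. 0a->0: ok.
b: 0b undefined. 0b->0: no, abc/c meet in 0 with "c" left. Open state 1: 0b->1.
c: 0c undefined. 0c->0: ok.
ba: 1a undefined. 1a->0: ok.
bb: 1b undefined. 1b->0: ok.
bc: 1c undefined. 1c->0: no, abc/bb meet in 0. 1c->1: no, abc/b meet in 1. Open state 2: 1c->2.
bca: 2a undefined. 2a->0: ok.
bcb: 2b undefined. 2b->0: ok.
bcc: 2c undefined. 2c->0: ok.
All examples now run through 3 states with every (state, symbol) defined. Accept strings end in {2}, Reject strings end in {0,1}; accept={2}.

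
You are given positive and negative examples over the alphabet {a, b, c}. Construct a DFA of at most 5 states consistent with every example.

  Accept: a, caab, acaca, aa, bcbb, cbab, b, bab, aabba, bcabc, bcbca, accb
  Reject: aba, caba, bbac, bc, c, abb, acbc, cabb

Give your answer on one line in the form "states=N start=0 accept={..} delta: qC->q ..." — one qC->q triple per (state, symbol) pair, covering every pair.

State merging on the prefix tree: take the shortest (then alphabetical) example prefix whose next move is undefined and point that move at state 0, else 1, else 2, ...; a target is out if some Accept/Reject pair would then sit in one state with the same input left (inseparable). If every existing state is out, open a new one.
a: 0a undefined. 0a->0: ok.
b: 0b undefined. 0b->0: no, a/aba meet in 0. Open state 1: 0b->1.
c: 0c undefined. 0c->0: no, a/c meet in 0. 0c->1: no, b/c meet in 1. Open state 2: 0c->2.
ba: 1a undefined. 1a->0: no, a/aba meet in 0. 1a->1: no, b/aba meet in 1. 1a->2: ok.
bb: 1b undefined. 1b->0: no, a/abb meet in 0. 1b->1: no, b/abb meet in 1. 1b->2: ok.
bc: 1c undefined. 1c->0: no, a/bc meet in 0. 1c->1: no, b/bc meet in 1. 1c->2: ok.
ca: 2a undefined. 2a->0: no, bcabc/aba meet in 2. 2a->1: no, caab/cabb meet in 2 with "b" left. 2a->2: no, bcbb/cabb meet in 2 with "bb" left. Open state 3: 2a->3.
cb: 2b undefined. 2b->0: ok.
acc: 2c undefined. 2c->0: ok.
caa: 3a undefined. 3a->0: ok.
cab: 3b undefined. 3b->0: no, a/caba meet in 0. 3b->1: no, bcabc/aba meet in 2. 3b->2: no, a/cabb meet in 0. 3b->3: no, a/caba meet in 0. Open state 4: 3b->4.
acac: 3c undefined. 3c->0: no, a/bbac meet in 0. 3c->1: no, caab/bbac meet in 1. 3c->2: ok.
caba: 4a undefined. 4a->0: no, a/caba meet in 0. 4a->1: no, caab/caba meet in 1. 4a->2: ok.
cabb: 4b undefined. 4b->0: no, a/cabb meet in 0. 4b->1: no, caab/cabb meet in 1. 4b->2: ok.
bcabc: 4c undefined. 4c->0: ok.
All examples now run through 5 states with every (state, symbol) defined. Accept strings end in {0,1,3}, Reject strings end in {2}; accept={0,1,3}.

states=5 start=0 accept={0,1,3} delta: 0a->0 0b->1 0c->2 1a->2 1b->2 1c->2 2a->3 2b->0 2c->0 3a->0 3b->4 3c->2 4a->2 4b->2 4c->0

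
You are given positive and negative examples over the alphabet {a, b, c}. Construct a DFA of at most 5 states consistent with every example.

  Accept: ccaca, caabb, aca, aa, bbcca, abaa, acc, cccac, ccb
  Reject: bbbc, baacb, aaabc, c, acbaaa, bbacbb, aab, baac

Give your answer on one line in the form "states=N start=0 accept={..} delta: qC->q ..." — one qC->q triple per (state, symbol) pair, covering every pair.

states=5 start=0 accept={0,3} delta: 0a->0 0b->1 0c->2 1a->0 1b->0 1c->1 2a->0 2b->4 2c->3 3a->0 3b->0 3c->4 4a->4 4b->1 4c->0

Grow the machine one transition at a time. Run the examples from 0; the earliest place one falls off (shortest prefix, ties alphabetical) gets sent to the lowest-numbered state that keeps every Accept/Reject pair distinguishable — a pair clashes when both reach the same state with identical unread suffix — and to a fresh state only if none does.
a: 0a undefined. 0a->0: ok.
b: 0b undefined. 0b->0: no, aa/aab meet in 0. Open state 1: 0b->1.
c: 0c undefined. 0c->0: no, ccaca/c meet in 0. 0c->1: no, acc/aaabc meet in 1 with "c" left. Open state 2: 0c->2.
ba: 1a undefined. 1a->0: ok.
bb: 1b undefined. 1b->0: ok.
ca: 2a undefined. 2a->0: ok.
cc: 2c undefined. 2c->0: no, cccac/c meet in 2. 2c->1: no, acc/aab meet in 1. 2c->2: no, acc/c meet in 2. Open state 3: 2c->3.
acb: 2b undefined. 2b->0: no, caabb/baacb meet in 0. 2b->1: no, caabb/acbaaa meet in 0. 2b->2: no, caabb/acbaaa meet in 0. 2b->3: no, acc/baacb meet in 3. Open state 4: 2b->4.
cca: 3a undefined. 3a->0: ok.
ccb: 3b undefined. 3b->0: ok.
ccc: 3c undefined. 3c->0: no, cccac/c meet in 2. 3c->1: no, cccac/c meet in 2. 3c->2: no, cccac/c meet in 2. 3c->3: no, cccac/c meet in 2. 3c->4: ok.
acba: 4a undefined. 4a->0: no, ccaca/acbaaa meet in 0. 4a->1: no, ccaca/acbaaa meet in 0. 4a->2: no, ccaca/acbaaa meet in 0. 4a->3: no, ccaca/acbaaa meet in 0. 4a->4: ok.
bbbc: 1c undefined. 1c->0: no, ccaca/bbbc meet in 0. 1c->1: ok.
cccac: 4c undefined. 4c->0: ok.
bbacbb: 4b undefined. 4b->0: no, ccaca/bbacbb meet in 0. 4b->1: ok.
All examples now run through 5 states with every (state, symbol) defined. Accept strings end in {0,3}, Reject strings end in {1,2,4}; accept={0,3}.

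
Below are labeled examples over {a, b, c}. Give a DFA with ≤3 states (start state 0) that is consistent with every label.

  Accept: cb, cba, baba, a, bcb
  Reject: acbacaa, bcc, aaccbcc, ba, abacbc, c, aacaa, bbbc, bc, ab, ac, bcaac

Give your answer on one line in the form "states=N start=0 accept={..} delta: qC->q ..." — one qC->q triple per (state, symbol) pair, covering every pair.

Grow the machine one transition at a time. Run the examples from 0; the earliest place one falls off (shortest prefix, ties alphabetical) gets sent to the lowest-numbered state that keeps every Accept/Reject pair distinguishable — a pair clashes when both reach the same state with identical unread suffix — and to a fresh state only if none does.
a: 0a undefined. 0a->0: ok.
b: 0b undefined. 0b->0: no, baba/ba meet in 0. Open state 1: 0b->1.
c: 0c undefined. 0c->0: no, cb/ab meet in 1. 0c->1: ok.
ba: 1a undefined. 1a->0: no, baba/ba meet in 0. 1a->1: ok.
bb: 1b undefined. 1b->0: ok.
bc: 1c undefined. 1c->0: no, cb/abacbc meet in 0. 1c->1: ok.
All examples now run through 2 states with every (state, symbol) defined. Accept strings end in {0}, Reject strings end in {1}; accept={0}.

states=2 start=0 accept={0} delta: 0a->0 0b->1 0c->1 1a->1 1b->0 1c->1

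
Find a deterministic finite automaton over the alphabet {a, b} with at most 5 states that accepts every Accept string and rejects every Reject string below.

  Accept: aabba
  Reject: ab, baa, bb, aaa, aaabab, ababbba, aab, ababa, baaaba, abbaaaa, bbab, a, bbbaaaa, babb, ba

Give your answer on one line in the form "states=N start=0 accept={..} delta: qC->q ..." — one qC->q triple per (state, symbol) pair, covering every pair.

Grow the machine one transition at a time. Run the examples from 0; the earliest place one falls off (shortest prefix, ties alphabetical) gets sent to the lowest-numbered state that keeps every Accept/Reject pair distinguishable — a pair clashes when both reach the same state with identical unread suffix — and to a fresh state only if none does.
a: 0a undefined. 0a->0: ok.
b: 0b undefined. 0b->0: no, aabba/ab meet in 0. Open state 1: 0b->1.
ba: 1a undefined. 1a->0: ok.
bb: 1b undefined. 1b->0: no, aabba/baa meet in 0. 1b->1: no, aabba/baa meet in 0. Open state 2: 1b->2.
bba: 2a undefined. 2a->0: no, aabba/baa meet in 0. 2a->1: no, aabba/ab meet in 1. 2a->2: no, aabba/bb meet in 2. Open state 3: 2a->3.
bbb: 2b undefined. 2b->0: ok.
bbab: 3b undefined. 3b->0: ok.
abbaa: 3a undefined. 3a->0: ok.
All examples now run through 4 states with every (state, symbol) defined. Accept strings end in {3}, Reject strings end in {0,1,2}; accept={3}.

states=4 start=0 accept={3} delta: 0a->0 0b->1 1a->0 1b->2 2a->3 2b->0 3a->0 3b->0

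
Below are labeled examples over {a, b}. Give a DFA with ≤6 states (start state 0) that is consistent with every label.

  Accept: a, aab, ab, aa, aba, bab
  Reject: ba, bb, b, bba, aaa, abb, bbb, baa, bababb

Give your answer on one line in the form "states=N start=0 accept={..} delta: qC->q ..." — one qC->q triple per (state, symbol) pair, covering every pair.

Grow the machine one transition at a time. Run the examples from 0; the earliest place one falls off (shortest prefix, ties alphabetical) gets sent to the lowest-numbered state that keeps every Accept/Reject pair distinguishable — a pair clashes when both reach the same state with identical unread suffix — and to a fresh state only if none does.
a: 0a undefined. 0a->0: no, a/aaa meet in 0. Open state 1: 0a->1.
b: 0b undefined. 0b->0: no, a/ba meet in 1. 0b->1: no, a/b meet in 1. Open state 2: 0b->2.
aa: 1a undefined. 1a->0: no, a/aaa meet in 1. 1a->1: no, a/aaa meet in 1. 1a->2: no, aab/bb meet in 2 with "b" left. Open state 3: 1a->3.
ab: 1b undefined. 1b->0: ok.
ba: 2a undefined. 2a->0: no, a/baa meet in 1. 2a->1: no, a/ba meet in 1. 2a->2: no, bab/bb meet in 2 with "b" left. 2a->3: no, aa/ba meet in 3. Open state 4: 2a->4.
bb: 2b undefined. 2b->0: no, a/bba meet in 1. 2b->1: no, a/bb meet in 1. 2b->2: ok.
aaa: 3a undefined. 3a->0: no, ab/aaa meet in 0. 3a->1: no, a/aaa meet in 1. 3a->2: ok.
aab: 3b undefined. 3b->0: ok.
baa: 4a undefined. 4a->0: no, aab/baa meet in 0. 4a->1: no, a/baa meet in 1. 4a->2: ok.
bab: 4b undefined. 4b->0: ok.
All examples now run through 5 states with every (state, symbol) defined. Accept strings end in {0,1,3}, Reject strings end in {2,4}; accept={0,1,3}.

states=5 start=0 accept={0,1,3} delta: 0a->1 0b->2 1a->3 1b->0 2a->4 2b->2 3a->2 3b->0 4a->2 4b->0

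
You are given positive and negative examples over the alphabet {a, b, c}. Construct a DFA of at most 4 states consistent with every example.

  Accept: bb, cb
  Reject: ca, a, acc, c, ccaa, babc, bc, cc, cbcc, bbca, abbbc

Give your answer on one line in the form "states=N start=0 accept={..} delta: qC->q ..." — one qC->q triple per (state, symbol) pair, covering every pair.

State merging on the prefix tree: take the shortest (then alphabetical) example prefix whose next move is undefined and point that move at state 0, else 1, else 2, ...; a target is out if some Accept/Reject pair would then sit in one state with the same input left (inseparable). If every existing state is out, open a new one.
a: 0a undefined. 0a->0: ok.
b: 0b undefined. 0b->0: no, bb/a meet in 0. Open state 1: 0b->1.
c: 0c undefined. 0c->0: ok.
ba: 1a undefined. 1a->0: ok.
bb: 1b undefined. 1b->0: no, bb/ca meet in 0. 1b->1: ok.
bc: 1c undefined. 1c->0: ok.
All examples now run through 2 states with every (state, symbol) defined. Accept strings end in {1}, Reject strings end in {0}; accept={1}.

states=2 start=0 accept={1} delta: 0a->0 0b->1 0c->0 1a->0 1b->1 1c->0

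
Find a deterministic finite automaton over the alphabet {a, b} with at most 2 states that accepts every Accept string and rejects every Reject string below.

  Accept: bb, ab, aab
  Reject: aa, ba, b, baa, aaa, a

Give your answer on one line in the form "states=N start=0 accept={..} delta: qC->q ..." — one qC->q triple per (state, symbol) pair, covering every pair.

states=2 start=0 accept={0} delta: 0a->1 0b->1 1a->1 1b->0

State merging on the prefix tree: take the shortest (then alphabetical) example prefix whose next move is undefined and point that move at state 0, else 1, else 2, ...; a target is out if some Accept/Reject pair would then sit in one state with the same input left (inseparable). If every existing state is out, open a new one.
a: 0a undefined. 0a->0: no, ab/b meet in 0 with "b" left. Open state 1: 0a->1.
b: 0b undefined. 0b->0: no, bb/b meet in 0. 0b->1: ok.
aa: 1a undefined. 1a->0: no, aab/b meet in 1. 1a->1: ok.
ab: 1b undefined. 1b->0: ok.
All examples now run through 2 states with every (state, symbol) defined. Accept strings end in {0}, Reject strings end in {1}; accept={0}.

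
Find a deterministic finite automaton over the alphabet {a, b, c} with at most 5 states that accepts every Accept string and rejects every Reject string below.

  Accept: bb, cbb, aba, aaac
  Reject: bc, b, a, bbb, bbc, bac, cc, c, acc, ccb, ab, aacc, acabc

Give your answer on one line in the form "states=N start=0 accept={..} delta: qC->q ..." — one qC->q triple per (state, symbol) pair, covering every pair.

states=4 start=0 accept={3} delta: 0a->1 0b->2 0c->0 1a->0 1b->2 1c->3 2a->3 2b->3 2c->0 3a->0 3b->0 3c->0

Grow the machine one transition at a time. Run the examples from 0; the earliest place one falls off (shortest prefix, ties alphabetical) gets sent to the lowest-numbered state that keeps every Accept/Reject pair distinguishable — a pair clashes when both reach the same state with identical unread suffix — and to a fresh state only if none does.
a: 0a undefined. 0a->0: no, aaac/c meet in 0 with "c" left. Open state 1: 0a->1.
b: 0b undefined. 0b->0: no, bb/b meet in 0. 0b->1: no, bb/ab meet in 1 with "b" left. Open state 2: 0b->2.
c: 0c undefined. 0c->0: ok.
aa: 1a undefined. 1a->0: ok.
ab: 1b undefined. 1b->0: no, aba/a meet in 1. 1b->1: no, aba/cc meet in 0. 1b->2: ok.
ac: 1c undefined. 1c->0: no, aaac/cc meet in 0. 1c->1: no, aaac/a meet in 1. 1c->2: no, aaac/b meet in 2. Open state 3: 1c->3.
ba: 2a undefined. 2a->0: no, aba/bac meet in 0. 2a->1: no, aba/a meet in 1. 2a->2: no, aba/b meet in 2. 2a->3: ok.
bb: 2b undefined. 2b->0: no, bb/bbc meet in 0. 2b->1: no, bb/a meet in 1. 2b->2: no, bb/b meet in 2. 2b->3: ok.
bc: 2c undefined. 2c->0: ok.
aca: 3a undefined. 3a->0: ok.
acc: 3c undefined. 3c->0: ok.
bbb: 3b undefined. 3b->0: ok.
All examples now run through 4 states with every (state, symbol) defined. Accept strings end in {3}, Reject strings end in {0,1,2}; accept={3}.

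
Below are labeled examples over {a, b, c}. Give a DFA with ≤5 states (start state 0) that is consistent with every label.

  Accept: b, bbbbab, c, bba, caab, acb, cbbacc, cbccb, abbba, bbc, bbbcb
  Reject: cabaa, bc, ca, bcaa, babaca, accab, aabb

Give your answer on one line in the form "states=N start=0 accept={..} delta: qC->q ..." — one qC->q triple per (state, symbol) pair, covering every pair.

states=5 start=0 accept={1,2} delta: 0a->0 0b->1 0c->2 1a->0 1b->3 1c->0 2a->0 2b->1 2c->3 3a->1 3b->4 3c->1 4a->1 4b->0 4c->0

State merging on the prefix tree: take the shortest (then alphabetical) example prefix whose next move is undefined and point that move at state 0, else 1, else 2, ...; a target is out if some Accept/Reject pair would then sit in one state with the same input left (inseparable). If every existing state is out, open a new one.
a: 0a undefined. 0a->0: ok.
b: 0b undefined. 0b->0: no, b/aabb meet in 0. Open state 1: 0b->1.
c: 0c undefined. 0c->0: no, b/accab meet in 1. 0c->1: no, acb/aabb meet in 1 with "b" left. Open state 2: 0c->2.
ba: 1a undefined. 1a->0: ok.
bb: 1b undefined. 1b->0: no, bba/aabb meet in 0. 1b->1: no, b/aabb meet in 1. 1b->2: no, c/aabb meet in 2. Open state 3: 1b->3.
bc: 1c undefined. 1c->0: ok.
ca: 2a undefined. 2a->0: ok.
cb: 2b undefined. 2b->0: no, acb/cabaa meet in 0. 2b->1: ok.
acc: 2c undefined. 2c->0: no, b/accab meet in 1. 2c->1: no, b/accab meet in 1. 2c->2: no, b/accab meet in 1. 2c->3: ok.
bba: 3a undefined. 3a->0: no, b/accab meet in 1. 3a->1: ok.
bbb: 3b undefined. 3b->0: no, abbba/cabaa meet in 0. 3b->1: no, bbbbab/accab meet in 3. 3b->2: no, abbba/cabaa meet in 0. 3b->3: no, bbbbab/accab meet in 3. Open state 4: 3b->4.
bbc: 3c undefined. 3c->0: no, bbc/cabaa meet in 0. 3c->1: ok.
bbbb: 4b undefined. 4b->0: ok.
bbbc: 4c undefined. 4c->0: ok.
abbba: 4a undefined. 4a->0: no, abbba/cabaa meet in 0. 4a->1: ok.
All examples now run through 5 states with every (state, symbol) defined. Accept strings end in {1,2}, Reject strings end in {0,3}; accept={1,2}.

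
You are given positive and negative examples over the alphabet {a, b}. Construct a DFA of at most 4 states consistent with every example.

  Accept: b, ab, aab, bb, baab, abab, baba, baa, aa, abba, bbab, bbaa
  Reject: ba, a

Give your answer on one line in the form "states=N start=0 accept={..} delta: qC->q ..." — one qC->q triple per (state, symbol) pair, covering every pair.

states=3 start=0 accept={0,2} delta: 0a->1 0b->0 1a->0 1b->2 2a->0 2b->1

Fold the examples into a partial DFA from state 0: repeatedly fix the first undefined (state, symbol) met by the shortest-then-alphabetical prefix, trying targets in increasing order and rejecting any under which an Accept and a Reject string meet in one state with the same remainder; add a state when all current targets are rejected. Accepting states are where Accept strings end.
a: 0a undefined. 0a->0: no, aa/a meet in 0. Open state 1: 0a->1.
b: 0b undefined. 0b->0: ok.
aa: 1a undefined. 1a->0: ok.
ab: 1b undefined. 1b->0: no, baba/ba meet in 1. 1b->1: no, ab/ba meet in 1. Open state 2: 1b->2.
aba: 2a undefined. 2a->0: ok.
abb: 2b undefined. 2b->0: no, abba/ba meet in 1. 2b->1: ok.
All examples now run through 3 states with every (state, symbol) defined. Accept strings end in {0,2}, Reject strings end in {1}; accept={0,2}.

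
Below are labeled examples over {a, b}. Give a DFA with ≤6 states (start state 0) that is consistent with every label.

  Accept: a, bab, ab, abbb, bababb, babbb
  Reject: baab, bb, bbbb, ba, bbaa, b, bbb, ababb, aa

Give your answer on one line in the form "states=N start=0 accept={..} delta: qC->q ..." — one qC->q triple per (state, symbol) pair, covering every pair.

states=5 start=0 accept={1,4} delta: 0a->1 0b->2 1a->0 1b->1 2a->3 2b->0 3a->0 3b->4 4a->1 4b->1

Fold the examples into a partial DFA from state 0: repeatedly fix the first undefined (state, symbol) met by the shortest-then-alphabetical prefix, trying targets in increasing order and rejecting any under which an Accept and a Reject string meet in one state with the same remainder; add a state when all current targets are rejected. Accepting states are where Accept strings end.
a: 0a undefined. 0a->0: no, a/aa meet in 0. Open state 1: 0a->1.
b: 0b undefined. 0b->0: no, a/ba meet in 1. 0b->1: no, a/b meet in 1. Open state 2: 0b->2.
aa: 1a undefined. 1a->0: ok.
ab: 1b undefined. 1b->0: no, ab/aa meet in 0. 1b->1: ok.
ba: 2a undefined. 2a->0: no, a/baab meet in 1. 2a->1: no, a/ba meet in 1. 2a->2: no, bab/baab meet in 2 with "b" left. Open state 3: 2a->3.
bb: 2b undefined. 2b->0: ok.
baa: 3a undefined. 3a->0: ok.
bab: 3b undefined. 3b->0: no, bab/bb meet in 0. 3b->1: no, bababb/bb meet in 0. 3b->2: no, bab/baab meet in 2. 3b->3: no, bab/ba meet in 3. Open state 4: 3b->4.
baba: 4a undefined. 4a->0: no, bababb/bb meet in 0. 4a->1: ok.
babb: 4b undefined. 4b->0: no, babbb/baab meet in 2. 4b->1: ok.
All examples now run through 5 states with every (state, symbol) defined. Accept strings end in {1,4}, Reject strings end in {0,2,3}; accept={1,4}.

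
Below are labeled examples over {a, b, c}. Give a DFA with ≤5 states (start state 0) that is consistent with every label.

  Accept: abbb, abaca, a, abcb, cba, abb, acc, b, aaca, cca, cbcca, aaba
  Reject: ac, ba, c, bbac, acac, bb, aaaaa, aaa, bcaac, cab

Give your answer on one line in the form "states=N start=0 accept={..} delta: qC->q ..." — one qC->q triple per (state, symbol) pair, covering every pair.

State merging on the prefix tree: take the shortest (then alphabetical) example prefix whose next move is undefined and point that move at state 0, else 1, else 2, ...; a target is out if some Accept/Reject pair would then sit in one state with the same input left (inseparable). If every existing state is out, open a new one.
a: 0a undefined. 0a->0: no, a/aaaaa meet in 0. Open state 1: 0a->1.
b: 0b undefined. 0b->0: no, a/ba meet in 1. 0b->1: ok.
c: 0c undefined. 0c->0: no, cba/ba meet in 1 with "a" left. 0c->1: no, a/c meet in 1. Open state 2: 0c->2.
aa: 1a undefined. 1a->0: no, a/aaaaa meet in 1. 1a->1: no, a/ba meet in 1. 1a->2: ok.
ab: 1b undefined. 1b->0: no, abbb/bb meet in 0. 1b->1: no, abbb/bb meet in 1. 1b->2: ok.
ac: 1c undefined. 1c->0: no, acc/ba meet in 2. 1c->1: no, a/ac meet in 1. 1c->2: ok.
ca: 2a undefined. 2a->0: no, abaca/aaa meet in 0. 2a->1: no, abaca/aaaaa meet in 1. 2a->2: no, abb/cab meet in 2 with "b" left. Open state 3: 2a->3.
cb: 2b undefined. 2b->0: ok.
cc: 2c undefined. 2c->0: ok.
cab: 3b undefined. 3b->0: no, abb/cab meet in 0. 3b->1: no, abbb/cab meet in 1. 3b->2: ok.
aaaa: 3a undefined. 3a->0: no, abbb/aaaaa meet in 1. 3a->1: ok.
abac: 3c undefined. 3c->0: no, abb/bbac meet in 0. 3c->1: no, abbb/bbac meet in 1. 3c->2: no, abaca/aaa meet in 3. 3c->3: ok.
All examples now run through 4 states with every (state, symbol) defined. Accept strings end in {0,1}, Reject strings end in {2,3}; accept={0,1}.

states=4 start=0 accept={0,1} delta: 0a->1 0b->1 0c->2 1a->2 1b->2 1c->2 2a->3 2b->0 2c->0 3a->1 3b->2 3c->3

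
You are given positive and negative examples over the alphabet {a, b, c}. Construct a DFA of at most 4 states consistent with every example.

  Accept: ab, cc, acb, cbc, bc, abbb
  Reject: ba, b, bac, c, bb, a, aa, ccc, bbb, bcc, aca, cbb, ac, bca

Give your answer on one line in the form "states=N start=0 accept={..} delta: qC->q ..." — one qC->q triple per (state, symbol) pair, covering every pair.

states=4 start=0 accept={3} delta: 0a->1 0b->2 0c->2 1a->0 1b->3 1c->1 2a->0 2b->2 2c->3 3a->0 3b->1 3c->0

Grow the machine one transition at a time. Run the examples from 0; the earliest place one falls off (shortest prefix, ties alphabetical) gets sent to the lowest-numbered state that keeps every Accept/Reject pair distinguishable — a pair clashes when both reach the same state with identical unread suffix — and to a fresh state only if none does.
a: 0a undefined. 0a->0: no, ab/b meet in 0 with "b" left. Open state 1: 0a->1.
b: 0b undefined. 0b->0: no, cc/bcc meet in 0 with "cc" left. 0b->1: no, ab/bb meet in 1 with "b" left. Open state 2: 0b->2.
c: 0c undefined. 0c->0: no, cc/c meet in 0. 0c->1: no, cc/ac meet in 1 with "c" left. 0c->2: ok.
aa: 1a undefined. 1a->0: ok.
ab: 1b undefined. 1b->0: no, ab/aa meet in 0. 1b->1: no, ab/a meet in 1. 1b->2: no, ab/b meet in 2. Open state 3: 1b->3.
ac: 1c undefined. 1c->0: no, acb/b meet in 2. 1c->1: ok.
ba: 2a undefined. 2a->0: ok.
bb: 2b undefined. 2b->0: no, cbc/b meet in 2. 2b->1: no, ab/bbb meet in 3. 2b->2: ok.
bc: 2c undefined. 2c->0: no, cc/ba meet in 0. 2c->1: no, cc/a meet in 1. 2c->2: no, cc/b meet in 2. 2c->3: ok.
abb: 3b undefined. 3b->0: no, abbb/b meet in 2. 3b->1: ok.
bca: 3a undefined. 3a->0: ok.
bcc: 3c undefined. 3c->0: ok.
All examples now run through 4 states with every (state, symbol) defined. Accept strings end in {3}, Reject strings end in {0,1,2}; accept={3}.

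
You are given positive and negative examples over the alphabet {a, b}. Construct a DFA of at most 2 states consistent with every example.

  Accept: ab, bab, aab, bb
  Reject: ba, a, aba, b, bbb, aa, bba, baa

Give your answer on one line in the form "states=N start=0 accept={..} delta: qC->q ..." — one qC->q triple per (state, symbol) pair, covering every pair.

states=2 start=0 accept={0} delta: 0a->1 0b->1 1a->1 1b->0

State merging on the prefix tree: take the shortest (then alphabetical) example prefix whose next move is undefined and point that move at state 0, else 1, else 2, ...; a target is out if some Accept/Reject pair would then sit in one state with the same input left (inseparable). If every existing state is out, open a new one.
a: 0a undefined. 0a->0: no, ab/b meet in 0 with "b" left. Open state 1: 0a->1.
b: 0b undefined. 0b->0: no, bb/b meet in 0. 0b->1: ok.
aa: 1a undefined. 1a->0: no, bab/a meet in 1. 1a->1: ok.
ab: 1b undefined. 1b->0: ok.
All examples now run through 2 states with every (state, symbol) defined. Accept strings end in {0}, Reject strings end in {1}; accept={0}.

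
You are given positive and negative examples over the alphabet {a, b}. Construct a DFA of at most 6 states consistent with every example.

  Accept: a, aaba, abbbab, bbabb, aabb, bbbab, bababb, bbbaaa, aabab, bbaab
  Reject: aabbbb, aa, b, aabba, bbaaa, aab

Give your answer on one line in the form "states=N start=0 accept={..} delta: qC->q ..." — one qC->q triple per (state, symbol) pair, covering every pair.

states=6 start=0 accept={1,3,4} delta: 0a->1 0b->2 1a->0 1b->0 2a->3 2b->3 3a->2 3b->4 4a->5 4b->0 5a->0 5b->3

Fold the examples into a partial DFA from state 0: repeatedly fix the first undefined (state, symbol) met by the shortest-then-alphabetical prefix, trying targets in increasing order and rejecting any under which an Accept and a Reject string meet in one state with the same remainder; add a state when all current targets are rejected. Accepting states are where Accept strings end.
a: 0a undefined. 0a->0: no, a/aa meet in 0. Open state 1: 0a->1.
b: 0b undefined. 0b->0: no, bbbaaa/bbaaa meet in 1 with "aa" left. 0b->1: no, a/b meet in 1. Open state 2: 0b->2.
aa: 1a undefined. 1a->0: ok.
ab: 1b undefined. 1b->0: ok.
ba: 2a undefined. 2a->0: no, aaba/aa meet in 0. 2a->1: no, bababb/b meet in 2. 2a->2: no, aaba/b meet in 2. Open state 3: 2a->3.
bb: 2b undefined. 2b->0: no, a/aabba meet in 1. 2b->1: no, abbbab/aabbbb meet in 2. 2b->2: no, aaba/aabba meet in 3. 2b->3: ok.
bab: 3b undefined. 3b->0: no, bbbab/aa meet in 0. 3b->1: no, bbbab/b meet in 2. 3b->2: no, aaba/aabbbb meet in 3. 3b->3: no, aaba/aabbbb meet in 3. Open state 4: 3b->4.
bba: 3a undefined. 3a->0: no, abbbab/b meet in 2. 3a->1: no, a/aabba meet in 1. 3a->2: ok.
baba: 4a undefined. 4a->0: no, bbbab/b meet in 2. 4a->1: no, bbbab/aa meet in 0. 4a->2: no, bbbaaa/b meet in 2. 4a->3: no, bababb/aabbbb meet in 4 with "b" left. 4a->4: no, bbbab/aabbbb meet in 4 with "b" left. Open state 5: 4a->5.
babab: 5b undefined. 5b->0: no, bbbab/aa meet in 0. 5b->1: no, bababb/aa meet in 0. 5b->2: no, bbbab/b meet in 2. 5b->3: ok.
bbbaa: 5a undefined. 5a->0: ok.
aabbbb: 4b undefined. 4b->0: ok.
All examples now run through 6 states with every (state, symbol) defined. Accept strings end in {1,3,4}, Reject strings end in {0,2}; accept={1,3,4}.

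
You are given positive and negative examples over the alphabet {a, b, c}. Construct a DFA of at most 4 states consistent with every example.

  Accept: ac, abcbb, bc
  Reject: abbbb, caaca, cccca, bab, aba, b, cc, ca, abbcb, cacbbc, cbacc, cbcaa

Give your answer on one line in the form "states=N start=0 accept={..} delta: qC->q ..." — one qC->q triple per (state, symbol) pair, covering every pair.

Grow the machine one transition at a time. Run the examples from 0; the earliest place one falls off (shortest prefix, ties alphabetical) gets sent to the lowest-numbered state that keeps every Accept/Reject pair distinguishable — a pair clashes when both reach the same state with identical unread suffix — and to a fresh state only if none does.
a: 0a undefined. 0a->0: ok.
b: 0b undefined. 0b->0: ok.
c: 0c undefined. 0c->0: no, ac/abbbb meet in 0. Open state 1: 0c->1.
ca: 1a undefined. 1a->0: ok.
cb: 1b undefined. 1b->0: no, ac/cacbbc meet in 1. 1b->1: no, ac/abbcb meet in 1. Open state 2: 1b->2.
cc: 1c undefined. 1c->0: ok.
cba: 2a undefined. 2a->0: ok.
cbc: 2c undefined. 2c->0: ok.
abcbb: 2b undefined. 2b->0: no, ac/cacbbc meet in 1. 2b->1: ok.
All examples now run through 3 states with every (state, symbol) defined. Accept strings end in {1}, Reject strings end in {0,2}; accept={1}.

states=3 start=0 accept={1} delta: 0a->0 0b->0 0c->1 1a->0 1b->2 1c->0 2a->0 2b->1 2c->0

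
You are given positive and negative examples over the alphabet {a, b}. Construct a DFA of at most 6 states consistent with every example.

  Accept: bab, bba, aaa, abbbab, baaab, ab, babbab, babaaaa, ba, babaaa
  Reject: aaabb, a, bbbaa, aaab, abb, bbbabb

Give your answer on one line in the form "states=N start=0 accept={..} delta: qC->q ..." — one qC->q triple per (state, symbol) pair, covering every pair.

State merging on the prefix tree: take the shortest (then alphabetical) example prefix whose next move is undefined and point that move at state 0, else 1, else 2, ...; a target is out if some Accept/Reject pair would then sit in one state with the same input left (inseparable). If every existing state is out, open a new one.
a: 0a undefined. 0a->0: no, aaa/a meet in 0. Open state 1: 0a->1.
b: 0b undefined. 0b->0: no, bba/a meet in 1. 0b->1: ok.
aa: 1a undefined. 1a->0: no, bab/a meet in 1. 1a->1: no, bab/aaab meet in 1 with "b" left. Open state 2: 1a->2.
ab: 1b undefined. 1b->0: no, bba/a meet in 1. 1b->1: no, aaa/bbbaa meet in 2 with "a" left. 1b->2: no, bab/abb meet in 2 with "b" left. Open state 3: 1b->3.
aaa: 2a undefined. 2a->0: no, baaab/aaabb meet in 3. 2a->1: no, aaa/a meet in 1. 2a->2: no, bab/aaab meet in 2 with "b" left. 2a->3: ok.
abb: 3b undefined. 3b->0: no, ba/bbbaa meet in 2. 3b->1: no, aaa/aaabb meet in 3. 3b->2: no, bab/aaabb meet in 2 with "b" left. 3b->3: no, aaa/aaabb meet in 3. Open state 4: 3b->4.
bab: 2b undefined. 2b->0: ok.
bba: 3a undefined. 3a->0: no, baaab/a meet in 1. 3a->1: no, bba/a meet in 1. 3a->2: ok.
abbb: 4b undefined. 4b->0: no, bab/aaabb meet in 0. 4b->1: ok.
bbba: 4a undefined. 4a->0: no, aaa/bbbabb meet in 3. 4a->1: no, bba/bbbaa meet in 2. 4a->2: no, aaa/bbbaa meet in 3. 4a->3: no, bba/bbbaa meet in 2. 4a->4: no, aaa/bbbabb meet in 3. Open state 5: 4a->5.
bbbaa: 5a undefined. 5a->0: no, bab/bbbaa meet in 0. 5a->1: ok.
bbbab: 5b undefined. 5b->0: ok.
All examples now run through 6 states with every (state, symbol) defined. Accept strings end in {0,2,3}, Reject strings end in {1,4}; accept={0,2,3}.

states=6 start=0 accept={0,2,3} delta: 0a->1 0b->1 1a->2 1b->3 2a->3 2b->0 3a->2 3b->4 4a->5 4b->1 5a->1 5b->0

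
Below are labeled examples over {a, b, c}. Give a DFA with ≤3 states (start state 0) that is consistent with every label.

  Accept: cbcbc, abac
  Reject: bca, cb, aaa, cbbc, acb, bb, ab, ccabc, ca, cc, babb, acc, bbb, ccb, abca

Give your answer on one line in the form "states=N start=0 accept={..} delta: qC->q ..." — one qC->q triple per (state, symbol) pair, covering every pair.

Grow the machine one transition at a time. Run the examples from 0; the earliest place one falls off (shortest prefix, ties alphabetical) gets sent to the lowest-numbered state that keeps every Accept/Reject pair distinguishable — a pair clashes when both reach the same state with identical unread suffix — and to a fresh state only if none does.
a: 0a undefined. 0a->0: ok.
b: 0b undefined. 0b->0: ok.
c: 0c undefined. 0c->0: no, cbcbc/bca meet in 0. Open state 1: 0c->1.
ca: 1a undefined. 1a->0: ok.
cb: 1b undefined. 1b->0: no, cbcbc/cbbc meet in 1. 1b->1: no, abac/cb meet in 1. Open state 2: 1b->2.
cc: 1c undefined. 1c->0: no, abac/ccabc meet in 1. 1c->1: no, abac/ccabc meet in 1. 1c->2: ok.
cbb: 2b undefined. 2b->0: no, abac/cbbc meet in 1. 2b->1: no, abac/ccb meet in 1. 2b->2: ok.
cbc: 2c undefined. 2c->0: ok.
cca: 2a undefined. 2a->0: no, cbcbc/ccabc meet in 1. 2a->1: ok.
All examples now run through 3 states with every (state, symbol) defined. Accept strings end in {1}, Reject strings end in {0,2}; accept={1}.

states=3 start=0 accept={1} delta: 0a->0 0b->0 0c->1 1a->0 1b->2 1c->2 2a->1 2b->2 2c->0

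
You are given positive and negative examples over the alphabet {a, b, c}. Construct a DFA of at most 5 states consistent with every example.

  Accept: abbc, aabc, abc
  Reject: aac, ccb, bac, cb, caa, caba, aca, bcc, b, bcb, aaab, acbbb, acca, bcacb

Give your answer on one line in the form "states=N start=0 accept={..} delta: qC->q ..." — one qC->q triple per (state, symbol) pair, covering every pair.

states=3 start=0 accept={2} delta: 0a->0 0b->1 0c->0 1a->0 1b->1 1c->2 2a->0 2b->0 2c->0

Fold the examples into a partial DFA from state 0: repeatedly fix the first undefined (state, symbol) met by the shortest-then-alphabetical prefix, trying targets in increasing order and rejecting any under which an Accept and a Reject string meet in one state with the same remainder; add a state when all current targets are rejected. Accepting states are where Accept strings end.
a: 0a undefined. 0a->0: ok.
b: 0b undefined. 0b->0: no, abbc/aac meet in 0 with "c" left. Open state 1: 0b->1.
c: 0c undefined. 0c->0: ok.
ba: 1a undefined. 1a->0: ok.
bc: 1c undefined. 1c->0: no, aabc/aac meet in 0. 1c->1: no, aabc/ccb meet in 1. Open state 2: 1c->2.
abb: 1b undefined. 1b->0: no, abbc/aac meet in 0. 1b->1: ok.
bca: 2a undefined. 2a->0: ok.
bcb: 2b undefined. 2b->0: ok.
bcc: 2c undefined. 2c->0: ok.
All examples now run through 3 states with every (state, symbol) defined. Accept strings end in {2}, Reject strings end in {0,1}; accept={2}.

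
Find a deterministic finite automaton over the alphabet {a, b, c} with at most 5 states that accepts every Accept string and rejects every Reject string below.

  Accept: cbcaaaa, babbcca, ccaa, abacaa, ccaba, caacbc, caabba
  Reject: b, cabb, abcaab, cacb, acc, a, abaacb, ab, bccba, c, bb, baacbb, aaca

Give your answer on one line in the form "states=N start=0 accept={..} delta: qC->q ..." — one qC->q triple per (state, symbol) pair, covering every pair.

states=5 start=0 accept={3} delta: 0a->0 0b->0 0c->1 1a->2 1b->0 1c->2 2a->3 2b->0 2c->0 3a->3 3b->4 3c->3 4a->3 4b->2 4c->3

Fold the examples into a partial DFA from state 0: repeatedly fix the first undefined (state, symbol) met by the shortest-then-alphabetical prefix, trying targets in increasing order and rejecting any under which an Accept and a Reject string meet in one state with the same remainder; add a state when all current targets are rejected. Accepting states are where Accept strings end.
a: 0a undefined. 0a->0: ok.
b: 0b undefined. 0b->0: ok.
c: 0c undefined. 0c->0: no, cbcaaaa/b meet in 0. Open state 1: 0c->1.
ca: 1a undefined. 1a->0: no, abacaa/b meet in 0. 1a->1: no, abacaa/c meet in 1. Open state 2: 1a->2.
cb: 1b undefined. 1b->0: ok.
cc: 1c undefined. 1c->0: no, babbcca/b meet in 0. 1c->1: no, babbcca/aaca meet in 2. 1c->2: ok.
caa: 2a undefined. 2a->0: no, cbcaaaa/b meet in 0. 2a->1: no, cbcaaaa/c meet in 1. 2a->2: no, cbcaaaa/acc meet in 2. Open state 3: 2a->3.
cab: 2b undefined. 2b->0: ok.
cac: 2c undefined. 2c->0: ok.
caab: 3b undefined. 3b->0: no, ccaba/b meet in 0. 3b->1: no, ccaba/acc meet in 2. 3b->2: no, caabba/b meet in 0. 3b->3: no, babbcca/abcaab meet in 3. Open state 4: 3b->4.
caac: 3c undefined. 3c->0: no, caacbc/c meet in 1. 3c->1: no, caacbc/c meet in 1. 3c->2: no, caacbc/c meet in 1. 3c->3: ok.
ccaa: 3a undefined. 3a->0: no, cbcaaaa/b meet in 0. 3a->1: no, cbcaaaa/acc meet in 2. 3a->2: no, ccaa/acc meet in 2. 3a->3: ok.
caabb: 4b undefined. 4b->0: no, caabba/b meet in 0. 4b->1: no, caabba/acc meet in 2. 4b->2: ok.
ccaba: 4a undefined. 4a->0: no, ccaba/b meet in 0. 4a->1: no, ccaba/c meet in 1. 4a->2: no, ccaba/acc meet in 2. 4a->3: ok.
caacbc: 4c undefined. 4c->0: no, caacbc/b meet in 0. 4c->1: no, caacbc/c meet in 1. 4c->2: no, caacbc/acc meet in 2. 4c->3: ok.
All examples now run through 5 states with every (state, symbol) defined. Accept strings end in {3}, Reject strings end in {0,1,2,4}; accept={3}.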